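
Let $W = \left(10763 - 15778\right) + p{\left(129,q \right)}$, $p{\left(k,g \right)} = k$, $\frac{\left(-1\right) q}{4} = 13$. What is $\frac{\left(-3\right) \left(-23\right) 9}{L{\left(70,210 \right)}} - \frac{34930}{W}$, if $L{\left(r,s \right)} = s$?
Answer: $\frac{246893}{24430} \approx 10.106$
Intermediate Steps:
$q = -52$ ($q = \left(-4\right) 13 = -52$)
$W = -4886$ ($W = \left(10763 - 15778\right) + 129 = -5015 + 129 = -4886$)
$\frac{\left(-3\right) \left(-23\right) 9}{L{\left(70,210 \right)}} - \frac{34930}{W} = \frac{\left(-3\right) \left(-23\right) 9}{210} - \frac{34930}{-4886} = 69 \cdot 9 \cdot \frac{1}{210} - - \frac{2495}{349} = 621 \cdot \frac{1}{210} + \frac{2495}{349} = \frac{207}{70} + \frac{2495}{349} = \frac{246893}{24430}$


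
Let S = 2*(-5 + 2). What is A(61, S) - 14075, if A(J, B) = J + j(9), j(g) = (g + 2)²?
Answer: -13893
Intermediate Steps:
S = -6 (S = 2*(-3) = -6)
j(g) = (2 + g)²
A(J, B) = 121 + J (A(J, B) = J + (2 + 9)² = J + 11² = J + 121 = 121 + J)
A(61, S) - 14075 = (121 + 61) - 14075 = 182 - 14075 = -13893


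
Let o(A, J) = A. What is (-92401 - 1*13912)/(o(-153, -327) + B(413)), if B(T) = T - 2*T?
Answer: 106313/566 ≈ 187.83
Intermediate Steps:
B(T) = -T
(-92401 - 1*13912)/(o(-153, -327) + B(413)) = (-92401 - 1*13912)/(-153 - 1*413) = (-92401 - 13912)/(-153 - 413) = -106313/(-566) = -106313*(-1/566) = 106313/566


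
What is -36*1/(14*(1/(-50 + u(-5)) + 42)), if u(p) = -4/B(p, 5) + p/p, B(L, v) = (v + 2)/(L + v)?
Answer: -126/2057 ≈ -0.061254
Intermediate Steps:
B(L, v) = (2 + v)/(L + v)
u(p) = -13/7 - 4*p/7 (u(p) = -4*(p + 5)/(2 + 5) + p/p = -(20/7 + 4*p/7) + 1 = -4*(5/7 + p/7) + 1 = (-20/7 - 4*p/7) + 1 = -13/7 - 4*p/7)
-36*1/(14*(1/(-50 + u(-5)) + 42)) = -36*1/(14*(1/(-50 + (-13/7 - 4/7*(-5))) + 42)) = -36*1/(14*(1/(-50 + (-13/7 + 20/7)) + 42)) = -36*1/(14*(1/(-50 + 1) + 42)) = -36*1/(14*(1/(-49) + 42)) = -36*1/(14*(-1/49 + 42)) = -36/((2057/49)*14) = -36/4114/7 = -36*7/4114 = -126/2057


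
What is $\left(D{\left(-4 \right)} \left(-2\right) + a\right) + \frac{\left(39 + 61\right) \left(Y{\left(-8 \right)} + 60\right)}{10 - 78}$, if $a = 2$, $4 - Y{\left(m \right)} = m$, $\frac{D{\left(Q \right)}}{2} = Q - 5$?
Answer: $- \frac{1154}{17} \approx -67.882$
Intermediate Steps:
$D{\left(Q \right)} = -10 + 2 Q$ ($D{\left(Q \right)} = 2 \left(Q - 5\right) = 2 \left(-5 + Q\right) = -10 + 2 Q$)
$Y{\left(m \right)} = 4 - m$
$\left(D{\left(-4 \right)} \left(-2\right) + a\right) + \frac{\left(39 + 61\right) \left(Y{\left(-8 \right)} + 60\right)}{10 - 78} = \left(\left(-10 + 2 \left(-4\right)\right) \left(-2\right) + 2\right) + \frac{\left(39 + 61\right) \left(\left(4 - -8\right) + 60\right)}{10 - 78} = \left(\left(-10 - 8\right) \left(-2\right) + 2\right) + \frac{100 \left(\left(4 + 8\right) + 60\right)}{-68} = \left(\left(-18\right) \left(-2\right) + 2\right) + 100 \left(12 + 60\right) \left(- \frac{1}{68}\right) = \left(36 + 2\right) + 100 \cdot 72 \left(- \frac{1}{68}\right) = 38 + 7200 \left(- \frac{1}{68}\right) = 38 - \frac{1800}{17} = - \frac{1154}{17}$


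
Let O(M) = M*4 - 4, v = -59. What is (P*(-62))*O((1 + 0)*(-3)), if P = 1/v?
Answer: -992/59 ≈ -16.814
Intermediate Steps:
O(M) = -4 + 4*M (O(M) = 4*M - 4 = -4 + 4*M)
P = -1/59 (P = 1/(-59) = -1/59 ≈ -0.016949)
(P*(-62))*O((1 + 0)*(-3)) = (-1/59*(-62))*(-4 + 4*((1 + 0)*(-3))) = 62*(-4 + 4*(1*(-3)))/59 = 62*(-4 + 4*(-3))/59 = 62*(-4 - 12)/59 = (62/59)*(-16) = -992/59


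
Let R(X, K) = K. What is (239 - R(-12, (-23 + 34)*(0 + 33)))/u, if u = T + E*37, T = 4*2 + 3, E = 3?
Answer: -62/61 ≈ -1.0164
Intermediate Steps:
T = 11 (T = 8 + 3 = 11)
u = 122 (u = 11 + 3*37 = 11 + 111 = 122)
(239 - R(-12, (-23 + 34)*(0 + 33)))/u = (239 - (-23 + 34)*(0 + 33))/122 = (239 - 11*33)*(1/122) = (239 - 1*363)*(1/122) = (239 - 363)*(1/122) = -124*1/122 = -62/61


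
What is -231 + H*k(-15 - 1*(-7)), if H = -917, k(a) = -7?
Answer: 6188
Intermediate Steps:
-231 + H*k(-15 - 1*(-7)) = -231 - 917*(-7) = -231 + 6419 = 6188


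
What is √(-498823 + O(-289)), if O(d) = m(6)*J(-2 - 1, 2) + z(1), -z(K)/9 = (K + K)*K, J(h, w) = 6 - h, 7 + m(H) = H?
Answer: 5*I*√19954 ≈ 706.29*I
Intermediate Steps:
m(H) = -7 + H
z(K) = -18*K² (z(K) = -9*(K + K)*K = -9*2*K*K = -18*K²)
O(d) = -27 (O(d) = (-7 + 6)*(6 - (-2 - 1)) - 18*1² = -(6 - 1*(-3)) - 18*1 = -(6 + 3) - 18 = -1*9 - 18 = -9 - 18 = -27)
√(-498823 + O(-289)) = √(-498823 - 27) = √(-498850) = 5*I*√19954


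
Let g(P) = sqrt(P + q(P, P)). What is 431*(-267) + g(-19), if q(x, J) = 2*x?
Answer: -115077 + I*sqrt(57) ≈ -1.1508e+5 + 7.5498*I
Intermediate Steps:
g(P) = sqrt(3)*sqrt(P) (g(P) = sqrt(P + 2*P) = sqrt(3*P) = sqrt(3)*sqrt(P))
431*(-267) + g(-19) = 431*(-267) + sqrt(3)*sqrt(-19) = -115077 + sqrt(3)*(I*sqrt(19)) = -115077 + I*sqrt(57)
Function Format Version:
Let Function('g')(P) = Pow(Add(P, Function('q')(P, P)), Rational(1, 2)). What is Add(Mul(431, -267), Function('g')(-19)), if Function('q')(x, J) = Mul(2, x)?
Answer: Add(-115077, Mul(I, Pow(57, Rational(1, 2)))) ≈ Add(-1.1508e+5, Mul(7.5498, I))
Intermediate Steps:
Function('g')(P) = Mul(Pow(3, Rational(1, 2)), Pow(P, Rational(1, 2))) (Function('g')(P) = Pow(Add(P, Mul(2, P)), Rational(1, 2)) = Pow(Mul(3, P), Rational(1, 2)) = Mul(Pow(3, Rational(1, 2)), Pow(P, Rational(1, 2))))
Add(Mul(431, -267), Function('g')(-19)) = Add(Mul(431, -267), Mul(Pow(3, Rational(1, 2)), Pow(-19, Rational(1, 2)))) = Add(-115077, Mul(Pow(3, Rational(1, 2)), Mul(I, Pow(19, Rational(1, 2))))) = Add(-115077, Mul(I, Pow(57, Rational(1, 2))))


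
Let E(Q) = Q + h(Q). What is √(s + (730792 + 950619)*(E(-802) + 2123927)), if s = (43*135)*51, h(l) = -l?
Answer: 2*√892798629263 ≈ 1.8898e+6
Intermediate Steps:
E(Q) = 0 (E(Q) = Q - Q = 0)
s = 296055 (s = 5805*51 = 296055)
√(s + (730792 + 950619)*(E(-802) + 2123927)) = √(296055 + (730792 + 950619)*(0 + 2123927)) = √(296055 + 1681411*2123927) = √(296055 + 3571194220997) = √3571194517052 = 2*√892798629263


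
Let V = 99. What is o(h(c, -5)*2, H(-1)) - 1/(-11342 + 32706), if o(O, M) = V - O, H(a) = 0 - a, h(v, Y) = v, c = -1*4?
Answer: 2285947/21364 ≈ 107.00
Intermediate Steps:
c = -4
H(a) = -a
o(O, M) = 99 - O
o(h(c, -5)*2, H(-1)) - 1/(-11342 + 32706) = (99 - (-4)*2) - 1/(-11342 + 32706) = (99 - 1*(-8)) - 1/21364 = (99 + 8) - 1*1/21364 = 107 - 1/21364 = 2285947/21364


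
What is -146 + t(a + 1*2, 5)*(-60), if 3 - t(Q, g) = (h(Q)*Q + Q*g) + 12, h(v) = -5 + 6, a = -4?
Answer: -326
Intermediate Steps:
h(v) = 1
t(Q, g) = -9 - Q - Q*g (t(Q, g) = 3 - ((1*Q + Q*g) + 12) = 3 - ((Q + Q*g) + 12) = 3 - (12 + Q + Q*g) = 3 + (-12 - Q - Q*g) = -9 - Q - Q*g)
-146 + t(a + 1*2, 5)*(-60) = -146 + (-9 - (-4 + 1*2) - 1*(-4 + 1*2)*5)*(-60) = -146 + (-9 - (-4 + 2) - 1*(-4 + 2)*5)*(-60) = -146 + (-9 - 1*(-2) - 1*(-2)*5)*(-60) = -146 + (-9 + 2 + 10)*(-60) = -146 + 3*(-60) = -146 - 180 = -326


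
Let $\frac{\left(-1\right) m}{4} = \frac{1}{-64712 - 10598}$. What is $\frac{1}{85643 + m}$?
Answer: $\frac{37655}{3224887167} \approx 1.1676 \cdot 10^{-5}$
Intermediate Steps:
$m = \frac{2}{37655}$ ($m = - \frac{4}{-64712 - 10598} = - \frac{4}{-75310} = \left(-4\right) \left(- \frac{1}{75310}\right) = \frac{2}{37655} \approx 5.3114 \cdot 10^{-5}$)
$\frac{1}{85643 + m} = \frac{1}{85643 + \frac{2}{37655}} = \frac{1}{\frac{3224887167}{37655}} = \frac{37655}{3224887167}$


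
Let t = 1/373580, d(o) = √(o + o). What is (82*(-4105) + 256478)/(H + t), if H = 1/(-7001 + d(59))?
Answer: 76827602357714294320/134380163123 - 11183383498164800*√118/134380163123 ≈ 5.7081e+8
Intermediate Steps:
d(o) = √2*√o (d(o) = √(2*o) = √2*√o)
H = 1/(-7001 + √118) (H = 1/(-7001 + √2*√59) = 1/(-7001 + √118) ≈ -0.00014306)
t = 1/373580 ≈ 2.6768e-6
(82*(-4105) + 256478)/(H + t) = (82*(-4105) + 256478)/((-7001/49013883 - √118/49013883) + 1/373580) = (-336610 + 256478)/(-2566419697/18310606411140 - √118/49013883) = -80132/(-2566419697/18310606411140 - √118/49013883)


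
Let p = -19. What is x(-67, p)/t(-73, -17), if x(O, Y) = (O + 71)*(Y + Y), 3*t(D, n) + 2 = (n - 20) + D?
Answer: 57/14 ≈ 4.0714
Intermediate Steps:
t(D, n) = -22/3 + D/3 + n/3 (t(D, n) = -⅔ + ((n - 20) + D)/3 = -⅔ + ((-20 + n) + D)/3 = -⅔ + (-20 + D + n)/3 = -⅔ + (-20/3 + D/3 + n/3) = -22/3 + D/3 + n/3)
x(O, Y) = 2*Y*(71 + O) (x(O, Y) = (71 + O)*(2*Y) = 2*Y*(71 + O))
x(-67, p)/t(-73, -17) = (2*(-19)*(71 - 67))/(-22/3 + (⅓)*(-73) + (⅓)*(-17)) = (2*(-19)*4)/(-22/3 - 73/3 - 17/3) = -152/(-112/3) = -152*(-3/112) = 57/14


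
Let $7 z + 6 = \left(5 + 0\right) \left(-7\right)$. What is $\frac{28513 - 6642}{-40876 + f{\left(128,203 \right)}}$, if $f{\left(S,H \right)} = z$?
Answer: $- \frac{153097}{286173} \approx -0.53498$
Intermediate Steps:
$z = - \frac{41}{7}$ ($z = - \frac{6}{7} + \frac{\left(5 + 0\right) \left(-7\right)}{7} = - \frac{6}{7} + \frac{5 \left(-7\right)}{7} = - \frac{6}{7} + \frac{1}{7} \left(-35\right) = - \frac{6}{7} - 5 = - \frac{41}{7} \approx -5.8571$)
$f{\left(S,H \right)} = - \frac{41}{7}$
$\frac{28513 - 6642}{-40876 + f{\left(128,203 \right)}} = \frac{28513 - 6642}{-40876 - \frac{41}{7}} = \frac{21871}{- \frac{286173}{7}} = 21871 \left(- \frac{7}{286173}\right) = - \frac{153097}{286173}$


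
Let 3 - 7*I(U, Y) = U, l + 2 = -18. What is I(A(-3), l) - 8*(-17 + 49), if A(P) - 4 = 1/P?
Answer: -5378/21 ≈ -256.10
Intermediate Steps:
A(P) = 4 + 1/P
l = -20 (l = -2 - 18 = -20)
I(U, Y) = 3/7 - U/7
I(A(-3), l) - 8*(-17 + 49) = (3/7 - (4 + 1/(-3))/7) - 8*(-17 + 49) = (3/7 - (4 - ⅓)/7) - 8*32 = (3/7 - ⅐*11/3) - 1*256 = (3/7 - 11/21) - 256 = -2/21 - 256 = -5378/21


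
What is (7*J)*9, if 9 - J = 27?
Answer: -1134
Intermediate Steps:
J = -18 (J = 9 - 1*27 = 9 - 27 = -18)
(7*J)*9 = (7*(-18))*9 = -126*9 = -1134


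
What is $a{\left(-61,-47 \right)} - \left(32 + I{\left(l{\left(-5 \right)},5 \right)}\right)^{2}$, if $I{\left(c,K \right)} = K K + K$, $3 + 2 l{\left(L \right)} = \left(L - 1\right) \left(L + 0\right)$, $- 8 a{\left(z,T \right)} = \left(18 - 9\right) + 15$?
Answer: $-3847$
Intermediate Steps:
$a{\left(z,T \right)} = -3$ ($a{\left(z,T \right)} = - \frac{\left(18 - 9\right) + 15}{8} = - \frac{9 + 15}{8} = \left(- \frac{1}{8}\right) 24 = -3$)
$l{\left(L \right)} = - \frac{3}{2} + \frac{L \left(-1 + L\right)}{2}$ ($l{\left(L \right)} = - \frac{3}{2} + \frac{\left(L - 1\right) \left(L + 0\right)}{2} = - \frac{3}{2} + \frac{\left(-1 + L\right) L}{2} = - \frac{3}{2} + \frac{L \left(-1 + L\right)}{2}$)
$I{\left(c,K \right)} = K + K^{2}$ ($I{\left(c,K \right)} = K^{2} + K = K + K^{2}$)
$a{\left(-61,-47 \right)} - \left(32 + I{\left(l{\left(-5 \right)},5 \right)}\right)^{2} = -3 - \left(32 + 5 \left(1 + 5\right)\right)^{2} = -3 - \left(32 + 5 \cdot 6\right)^{2} = -3 - \left(32 + 30\right)^{2} = -3 - 62^{2} = -3 - 3844 = -3847$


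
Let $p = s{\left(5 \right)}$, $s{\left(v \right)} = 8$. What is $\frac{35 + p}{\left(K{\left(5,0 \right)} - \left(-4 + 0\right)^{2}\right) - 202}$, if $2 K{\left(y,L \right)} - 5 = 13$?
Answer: $- \frac{43}{209} \approx -0.20574$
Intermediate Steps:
$K{\left(y,L \right)} = 9$ ($K{\left(y,L \right)} = \frac{5}{2} + \frac{1}{2} \cdot 13 = \frac{5}{2} + \frac{13}{2} = 9$)
$p = 8$
$\frac{35 + p}{\left(K{\left(5,0 \right)} - \left(-4 + 0\right)^{2}\right) - 202} = \frac{35 + 8}{\left(9 - \left(-4 + 0\right)^{2}\right) - 202} = \frac{43}{\left(9 - \left(-4\right)^{2}\right) - 202} = \frac{43}{\left(9 - 16\right) - 202} = \frac{43}{-7 - 202} = \frac{43}{-209} = 43 \left(- \frac{1}{209}\right) = - \frac{43}{209}$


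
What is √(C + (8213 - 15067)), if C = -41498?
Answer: 4*I*√3022 ≈ 219.89*I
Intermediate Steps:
√(C + (8213 - 15067)) = √(-41498 + (8213 - 15067)) = √(-41498 - 6854) = √(-48352) = 4*I*√3022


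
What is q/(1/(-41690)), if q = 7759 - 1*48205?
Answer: 1686193740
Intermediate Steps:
q = -40446 (q = 7759 - 48205 = -40446)
q/(1/(-41690)) = -40446/(1/(-41690)) = -40446/(-1/41690) = -40446*(-41690) = 1686193740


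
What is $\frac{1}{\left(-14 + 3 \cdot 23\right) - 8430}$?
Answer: $- \frac{1}{8375} \approx -0.0001194$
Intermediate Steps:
$\frac{1}{\left(-14 + 3 \cdot 23\right) - 8430} = \frac{1}{\left(-14 + 69\right) - 8430} = \frac{1}{55 - 8430} = \frac{1}{-8375} = - \frac{1}{8375}$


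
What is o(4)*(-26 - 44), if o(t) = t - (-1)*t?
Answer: -560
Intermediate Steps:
o(t) = 2*t (o(t) = t + t = 2*t)
o(4)*(-26 - 44) = (2*4)*(-26 - 44) = 8*(-70) = -560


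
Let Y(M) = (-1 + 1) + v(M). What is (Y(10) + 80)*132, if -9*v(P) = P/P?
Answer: 31636/3 ≈ 10545.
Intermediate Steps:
v(P) = -⅑ (v(P) = -P/(9*P) = -⅑*1 = -⅑)
Y(M) = -⅑ (Y(M) = (-1 + 1) - ⅑ = 0 - ⅑ = -⅑)
(Y(10) + 80)*132 = (-⅑ + 80)*132 = (719/9)*132 = 31636/3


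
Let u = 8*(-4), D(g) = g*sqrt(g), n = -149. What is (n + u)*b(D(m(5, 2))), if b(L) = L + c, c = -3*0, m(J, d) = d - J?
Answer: 543*I*sqrt(3) ≈ 940.5*I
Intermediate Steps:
D(g) = g**(3/2)
u = -32
c = 0
b(L) = L (b(L) = L + 0 = L)
(n + u)*b(D(m(5, 2))) = (-149 - 32)*(2 - 1*5)**(3/2) = -181*(2 - 5)**(3/2) = -(-543)*I*sqrt(3) = 543*I*sqrt(3)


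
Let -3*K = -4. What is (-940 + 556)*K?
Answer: -512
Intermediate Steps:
K = 4/3 (K = -1/3*(-4) = 4/3 ≈ 1.3333)
(-940 + 556)*K = (-940 + 556)*(4/3) = -384*4/3 = -512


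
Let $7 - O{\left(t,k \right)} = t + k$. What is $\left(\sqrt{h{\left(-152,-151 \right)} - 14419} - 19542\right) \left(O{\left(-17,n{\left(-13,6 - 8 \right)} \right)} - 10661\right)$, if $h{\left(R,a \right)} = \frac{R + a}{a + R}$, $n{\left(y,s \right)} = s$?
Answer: $207829170 - 95715 i \sqrt{178} \approx 2.0783 \cdot 10^{8} - 1.277 \cdot 10^{6} i$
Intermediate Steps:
$h{\left(R,a \right)} = 1$ ($h{\left(R,a \right)} = \frac{R + a}{R + a} = 1$)
$O{\left(t,k \right)} = 7 - k - t$ ($O{\left(t,k \right)} = 7 - \left(t + k\right) = 7 - \left(k + t\right) = 7 - k - t$)
$\left(\sqrt{h{\left(-152,-151 \right)} - 14419} - 19542\right) \left(O{\left(-17,n{\left(-13,6 - 8 \right)} \right)} - 10661\right) = \left(\sqrt{1 - 14419} - 19542\right) \left(\left(7 - \left(6 - 8\right) - -17\right) - 10661\right) = \left(\sqrt{-14418} - 19542\right) \left(\left(7 - \left(6 - 8\right) + 17\right) - 10661\right) = \left(9 i \sqrt{178} - 19542\right) \left(\left(7 - -2 + 17\right) - 10661\right) = \left(-19542 + 9 i \sqrt{178}\right) \left(\left(7 + 2 + 17\right) - 10661\right) = \left(-19542 + 9 i \sqrt{178}\right) \left(26 - 10661\right) = \left(-19542 + 9 i \sqrt{178}\right) \left(-10635\right) = 207829170 - 95715 i \sqrt{178}$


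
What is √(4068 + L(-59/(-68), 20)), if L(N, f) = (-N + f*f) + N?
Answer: 2*√1117 ≈ 66.843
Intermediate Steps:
L(N, f) = f² (L(N, f) = (-N + f²) + N = (f² - N) + N = f²)
√(4068 + L(-59/(-68), 20)) = √(4068 + 20²) = √(4068 + 400) = √4468 = 2*√1117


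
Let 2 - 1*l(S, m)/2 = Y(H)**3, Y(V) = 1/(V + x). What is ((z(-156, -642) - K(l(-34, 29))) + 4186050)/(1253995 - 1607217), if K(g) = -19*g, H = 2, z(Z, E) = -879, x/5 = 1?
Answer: -1435539683/121155146 ≈ -11.849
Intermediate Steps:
x = 5 (x = 5*1 = 5)
Y(V) = 1/(5 + V) (Y(V) = 1/(V + 5) = 1/(5 + V))
l(S, m) = 1370/343 (l(S, m) = 4 - 2/(5 + 2)**3 = 4 - 2*(1/7)**3 = 4 - 2*1/343 = 4 - 2/343 = 1370/343)
((z(-156, -642) - K(l(-34, 29))) + 4186050)/(1253995 - 1607217) = ((-879 - (-19)*1370/343) + 4186050)/(1253995 - 1607217) = ((-879 - 1*(-26030/343)) + 4186050)/(-353222) = ((-879 + 26030/343) + 4186050)*(-1/353222) = (-275467/343 + 4186050)*(-1/353222) = (1435539683/343)*(-1/353222) = -1435539683/121155146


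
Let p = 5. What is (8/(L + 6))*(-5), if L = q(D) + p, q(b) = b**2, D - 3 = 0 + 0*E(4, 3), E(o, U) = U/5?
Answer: -2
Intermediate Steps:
E(o, U) = U/5 (E(o, U) = U*(1/5) = U/5)
D = 3 (D = 3 + (0 + 0*((1/5)*3)) = 3 + (0 + 0*(3/5)) = 3 + (0 + 0) = 3 + 0 = 3)
L = 14 (L = 3**2 + 5 = 9 + 5 = 14)
(8/(L + 6))*(-5) = (8/(14 + 6))*(-5) = (8/20)*(-5) = ((1/20)*8)*(-5) = (2/5)*(-5) = -2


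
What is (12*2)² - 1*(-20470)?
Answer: 21046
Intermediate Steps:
(12*2)² - 1*(-20470) = 24² + 20470 = 576 + 20470 = 21046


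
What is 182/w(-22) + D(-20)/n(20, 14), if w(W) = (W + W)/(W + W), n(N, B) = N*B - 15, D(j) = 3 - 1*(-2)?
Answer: 9647/53 ≈ 182.02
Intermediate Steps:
D(j) = 5 (D(j) = 3 + 2 = 5)
n(N, B) = -15 + B*N (n(N, B) = B*N - 15 = -15 + B*N)
w(W) = 1 (w(W) = (2*W)/((2*W)) = (2*W)*(1/(2*W)) = 1)
182/w(-22) + D(-20)/n(20, 14) = 182/1 + 5/(-15 + 14*20) = 182*1 + 5/(-15 + 280) = 182 + 5/265 = 182 + 5*(1/265) = 182 + 1/53 = 9647/53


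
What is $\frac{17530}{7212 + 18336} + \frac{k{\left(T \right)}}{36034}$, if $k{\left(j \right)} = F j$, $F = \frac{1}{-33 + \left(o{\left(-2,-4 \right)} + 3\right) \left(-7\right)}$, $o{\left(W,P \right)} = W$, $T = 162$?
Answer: $\frac{3157862753}{4602983160} \approx 0.68605$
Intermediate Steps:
$F = - \frac{1}{40}$ ($F = \frac{1}{-33 + \left(-2 + 3\right) \left(-7\right)} = \frac{1}{-33 + 1 \left(-7\right)} = \frac{1}{-33 - 7} = \frac{1}{-40} = - \frac{1}{40} \approx -0.025$)
$k{\left(j \right)} = - \frac{j}{40}$
$\frac{17530}{7212 + 18336} + \frac{k{\left(T \right)}}{36034} = \frac{17530}{7212 + 18336} + \frac{\left(- \frac{1}{40}\right) 162}{36034} = \frac{17530}{25548} - \frac{81}{720680} = 17530 \cdot \frac{1}{25548} - \frac{81}{720680} = \frac{8765}{12774} - \frac{81}{720680} = \frac{3157862753}{4602983160}$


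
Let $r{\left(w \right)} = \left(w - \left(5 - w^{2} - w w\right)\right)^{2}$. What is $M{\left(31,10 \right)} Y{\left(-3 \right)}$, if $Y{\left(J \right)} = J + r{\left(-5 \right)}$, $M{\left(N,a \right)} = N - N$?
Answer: $0$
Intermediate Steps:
$M{\left(N,a \right)} = 0$
$r{\left(w \right)} = \left(-5 + w + 2 w^{2}\right)^{2}$ ($r{\left(w \right)} = \left(w + \left(\left(w^{2} + w^{2}\right) - 5\right)\right)^{2} = \left(w + \left(2 w^{2} - 5\right)\right)^{2} = \left(w + \left(-5 + 2 w^{2}\right)\right)^{2} = \left(-5 + w + 2 w^{2}\right)^{2}$)
$Y{\left(J \right)} = 1600 + J$ ($Y{\left(J \right)} = J + \left(-5 - 5 + 2 \left(-5\right)^{2}\right)^{2} = J + \left(-5 - 5 + 2 \cdot 25\right)^{2} = J + \left(-5 - 5 + 50\right)^{2} = J + 40^{2} = J + 1600 = 1600 + J$)
$M{\left(31,10 \right)} Y{\left(-3 \right)} = 0 \left(1600 - 3\right) = 0 \cdot 1597 = 0$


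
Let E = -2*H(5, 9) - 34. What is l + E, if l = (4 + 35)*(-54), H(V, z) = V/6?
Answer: -6425/3 ≈ -2141.7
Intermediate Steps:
H(V, z) = V/6 (H(V, z) = V*(1/6) = V/6)
E = -107/3 (E = -5/3 - 34 = -107/3 ≈ -35.667)
l = -2106 (l = 39*(-54) = -2106)
l + E = -2106 - 107/3 = -6425/3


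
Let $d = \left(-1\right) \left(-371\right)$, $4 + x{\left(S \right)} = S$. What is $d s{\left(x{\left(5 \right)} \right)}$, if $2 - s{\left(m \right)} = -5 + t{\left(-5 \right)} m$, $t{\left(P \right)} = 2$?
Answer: $1855$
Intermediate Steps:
$x{\left(S \right)} = -4 + S$
$d = 371$
$s{\left(m \right)} = 7 - 2 m$ ($s{\left(m \right)} = 2 - \left(-5 + 2 m\right) = 7 - 2 m$)
$d s{\left(x{\left(5 \right)} \right)} = 371 \left(7 - 2 \left(-4 + 5\right)\right) = 371 \left(7 - 2\right) = 371 \cdot 5 = 1855$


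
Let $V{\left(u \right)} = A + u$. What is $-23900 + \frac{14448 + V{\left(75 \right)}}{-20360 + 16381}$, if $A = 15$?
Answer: $- \frac{95112638}{3979} \approx -23904.0$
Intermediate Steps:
$V{\left(u \right)} = 15 + u$
$-23900 + \frac{14448 + V{\left(75 \right)}}{-20360 + 16381} = -23900 + \frac{14448 + \left(15 + 75\right)}{-20360 + 16381} = -23900 + \frac{14448 + 90}{-3979} = -23900 + 14538 \left(- \frac{1}{3979}\right) = -23900 - \frac{14538}{3979} = - \frac{95112638}{3979}$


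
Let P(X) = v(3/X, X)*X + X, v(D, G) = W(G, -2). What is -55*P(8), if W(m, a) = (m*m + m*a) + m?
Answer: -25080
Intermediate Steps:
W(m, a) = m + m² + a*m (W(m, a) = (m² + a*m) + m = m + m² + a*m)
v(D, G) = G*(-1 + G) (v(D, G) = G*(1 - 2 + G) = G*(-1 + G))
P(X) = X + X²*(-1 + X) (P(X) = (X*(-1 + X))*X + X = X²*(-1 + X) + X = X + X²*(-1 + X))
-55*P(8) = -440*(1 + 8*(-1 + 8)) = -440*(1 + 8*7) = -440*(1 + 56) = -440*57 = -55*456 = -25080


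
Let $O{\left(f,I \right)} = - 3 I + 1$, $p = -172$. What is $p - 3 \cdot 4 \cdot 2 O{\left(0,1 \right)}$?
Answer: $-8256$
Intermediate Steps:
$O{\left(f,I \right)} = 1 - 3 I$
$p - 3 \cdot 4 \cdot 2 O{\left(0,1 \right)} = - 172 - 3 \cdot 4 \cdot 2 \left(1 - 3\right) = - 172 \left(-3\right) 8 \left(1 - 3\right) = - 172 \left(\left(-24\right) \left(-2\right)\right) = \left(-172\right) 48 = -8256$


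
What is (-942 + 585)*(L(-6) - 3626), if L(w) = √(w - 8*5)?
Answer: 1294482 - 357*I*√46 ≈ 1.2945e+6 - 2421.3*I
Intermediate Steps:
L(w) = √(-40 + w) (L(w) = √(w - 40) = √(-40 + w))
(-942 + 585)*(L(-6) - 3626) = (-942 + 585)*(√(-40 - 6) - 3626) = -357*(√(-46) - 3626) = -357*(I*√46 - 3626) = -357*(-3626 + I*√46) = 1294482 - 357*I*√46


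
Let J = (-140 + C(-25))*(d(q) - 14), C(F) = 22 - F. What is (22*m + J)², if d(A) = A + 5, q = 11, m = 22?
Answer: 88804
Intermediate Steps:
d(A) = 5 + A
J = -186 (J = (-140 + (22 - 1*(-25)))*((5 + 11) - 14) = (-140 + (22 + 25))*(16 - 14) = (-140 + 47)*2 = -93*2 = -186)
(22*m + J)² = (22*22 - 186)² = (484 - 186)² = 298² = 88804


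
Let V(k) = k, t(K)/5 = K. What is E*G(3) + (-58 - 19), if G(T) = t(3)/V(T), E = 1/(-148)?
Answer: -11401/148 ≈ -77.034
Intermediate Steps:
t(K) = 5*K
E = -1/148 ≈ -0.0067568
G(T) = 15/T (G(T) = (5*3)/T = 15/T)
E*G(3) + (-58 - 19) = -15/(148*3) + (-58 - 19) = -15/(148*3) - 77 = -1/148*5 - 77 = -5/148 - 77 = -11401/148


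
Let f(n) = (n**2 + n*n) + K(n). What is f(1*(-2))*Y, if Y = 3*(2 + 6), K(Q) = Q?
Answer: 144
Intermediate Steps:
f(n) = n + 2*n**2 (f(n) = (n**2 + n*n) + n = (n**2 + n**2) + n = 2*n**2 + n = n + 2*n**2)
Y = 24 (Y = 3*8 = 24)
f(1*(-2))*Y = ((1*(-2))*(1 + 2*(1*(-2))))*24 = -2*(1 + 2*(-2))*24 = -2*(1 - 4)*24 = -2*(-3)*24 = 6*24 = 144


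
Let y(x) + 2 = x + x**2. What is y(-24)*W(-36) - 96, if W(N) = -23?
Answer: -12746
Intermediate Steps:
y(x) = -2 + x + x**2 (y(x) = -2 + (x + x**2) = -2 + x + x**2)
y(-24)*W(-36) - 96 = (-2 - 24 + (-24)**2)*(-23) - 96 = (-2 - 24 + 576)*(-23) - 96 = 550*(-23) - 96 = -12650 - 96 = -12746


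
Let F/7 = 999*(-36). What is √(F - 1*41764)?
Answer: 2*I*√73378 ≈ 541.77*I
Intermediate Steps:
F = -251748 (F = 7*(999*(-36)) = 7*(-35964) = -251748)
√(F - 1*41764) = √(-251748 - 1*41764) = √(-251748 - 41764) = √(-293512) = 2*I*√73378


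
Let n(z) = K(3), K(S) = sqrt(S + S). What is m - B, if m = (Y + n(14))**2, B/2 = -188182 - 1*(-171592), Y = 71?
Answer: 38227 + 142*sqrt(6) ≈ 38575.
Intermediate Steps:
K(S) = sqrt(2)*sqrt(S) (K(S) = sqrt(2*S) = sqrt(2)*sqrt(S))
n(z) = sqrt(6) (n(z) = sqrt(2)*sqrt(3) = sqrt(6))
B = -33180 (B = 2*(-188182 - 1*(-171592)) = 2*(-188182 + 171592) = 2*(-16590) = -33180)
m = (71 + sqrt(6))**2 ≈ 5394.8
m - B = (71 + sqrt(6))**2 - 1*(-33180) = (71 + sqrt(6))**2 + 33180 = 33180 + (71 + sqrt(6))**2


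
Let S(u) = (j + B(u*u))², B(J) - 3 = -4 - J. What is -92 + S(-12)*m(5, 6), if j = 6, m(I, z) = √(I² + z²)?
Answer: -92 + 19321*√61 ≈ 1.5081e+5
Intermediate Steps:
B(J) = -1 - J (B(J) = 3 + (-4 - J) = -1 - J)
S(u) = (5 - u²)² (S(u) = (6 + (-1 - u*u))² = (6 + (-1 - u²))² = (5 - u²)²)
-92 + S(-12)*m(5, 6) = -92 + (-5 + (-12)²)²*√(5² + 6²) = -92 + (-5 + 144)²*√(25 + 36) = -92 + 139²*√61 = -92 + 19321*√61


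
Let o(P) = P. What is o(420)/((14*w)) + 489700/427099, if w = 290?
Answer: 15482597/12385871 ≈ 1.2500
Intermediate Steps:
o(420)/((14*w)) + 489700/427099 = 420/((14*290)) + 489700/427099 = 420/4060 + 489700*(1/427099) = 420*(1/4060) + 489700/427099 = 3/29 + 489700/427099 = 15482597/12385871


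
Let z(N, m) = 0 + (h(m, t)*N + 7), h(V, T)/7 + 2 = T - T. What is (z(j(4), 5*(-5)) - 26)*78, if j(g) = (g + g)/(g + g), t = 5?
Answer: -2574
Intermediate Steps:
h(V, T) = -14 (h(V, T) = -14 + 7*(T - T) = -14 + 7*0 = -14 + 0 = -14)
j(g) = 1 (j(g) = (2*g)/((2*g)) = (2*g)*(1/(2*g)) = 1)
z(N, m) = 7 - 14*N (z(N, m) = 0 + (-14*N + 7) = 0 + (7 - 14*N) = 7 - 14*N)
(z(j(4), 5*(-5)) - 26)*78 = ((7 - 14*1) - 26)*78 = ((7 - 14) - 26)*78 = (-7 - 26)*78 = -33*78 = -2574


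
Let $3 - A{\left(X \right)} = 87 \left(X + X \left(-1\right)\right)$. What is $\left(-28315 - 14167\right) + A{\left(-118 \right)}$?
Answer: $-42479$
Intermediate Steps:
$A{\left(X \right)} = 3$ ($A{\left(X \right)} = 3 - 87 \left(X + X \left(-1\right)\right) = 3 - 87 \left(X - X\right) = 3 - 87 \cdot 0 = 3 - 0 = 3 + 0 = 3$)
$\left(-28315 - 14167\right) + A{\left(-118 \right)} = \left(-28315 - 14167\right) + 3 = -42482 + 3 = -42479$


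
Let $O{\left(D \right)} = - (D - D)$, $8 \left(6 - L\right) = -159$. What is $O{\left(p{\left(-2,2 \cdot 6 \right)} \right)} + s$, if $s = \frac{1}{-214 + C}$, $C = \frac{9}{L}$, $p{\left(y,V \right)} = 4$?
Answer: $- \frac{23}{4914} \approx -0.0046805$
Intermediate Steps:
$L = \frac{207}{8}$ ($L = 6 - - \frac{159}{8} = 6 + \frac{159}{8} = \frac{207}{8} \approx 25.875$)
$C = \frac{8}{23}$ ($C = \frac{9}{\frac{207}{8}} = 9 \cdot \frac{8}{207} = \frac{8}{23} \approx 0.34783$)
$s = - \frac{23}{4914}$ ($s = \frac{1}{-214 + \frac{8}{23}} = \frac{1}{- \frac{4914}{23}} = - \frac{23}{4914} \approx -0.0046805$)
$O{\left(D \right)} = 0$ ($O{\left(D \right)} = \left(-1\right) 0 = 0$)
$O{\left(p{\left(-2,2 \cdot 6 \right)} \right)} + s = 0 - \frac{23}{4914} = - \frac{23}{4914}$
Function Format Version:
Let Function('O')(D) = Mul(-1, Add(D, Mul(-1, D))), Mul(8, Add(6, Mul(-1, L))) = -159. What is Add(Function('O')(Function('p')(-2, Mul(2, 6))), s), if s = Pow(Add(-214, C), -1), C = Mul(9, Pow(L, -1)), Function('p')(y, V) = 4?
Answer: Rational(-23, 4914) ≈ -0.0046805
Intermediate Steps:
L = Rational(207, 8) (L = Add(6, Mul(Rational(-1, 8), -159)) = Add(6, Rational(159, 8)) = Rational(207, 8) ≈ 25.875)
C = Rational(8, 23) (C = Mul(9, Pow(Rational(207, 8), -1)) = Mul(9, Rational(8, 207)) = Rational(8, 23) ≈ 0.34783)
s = Rational(-23, 4914) (s = Pow(Add(-214, Rational(8, 23)), -1) = Pow(Rational(-4914, 23), -1) = Rational(-23, 4914) ≈ -0.0046805)
Function('O')(D) = 0 (Function('O')(D) = Mul(-1, 0) = 0)
Add(Function('O')(Function('p')(-2, Mul(2, 6))), s) = Add(0, Rational(-23, 4914)) = Rational(-23, 4914)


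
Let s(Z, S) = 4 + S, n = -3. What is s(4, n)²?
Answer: 1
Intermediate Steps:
s(4, n)² = (4 - 3)² = 1² = 1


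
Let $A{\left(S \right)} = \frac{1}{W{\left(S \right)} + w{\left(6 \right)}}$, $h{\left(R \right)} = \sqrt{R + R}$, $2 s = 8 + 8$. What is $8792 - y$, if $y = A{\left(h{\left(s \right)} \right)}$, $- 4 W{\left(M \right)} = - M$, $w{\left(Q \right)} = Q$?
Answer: $\frac{61543}{7} \approx 8791.9$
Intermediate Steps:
$s = 8$ ($s = \frac{8 + 8}{2} = \frac{1}{2} \cdot 16 = 8$)
$h{\left(R \right)} = \sqrt{2} \sqrt{R}$ ($h{\left(R \right)} = \sqrt{2 R} = \sqrt{2} \sqrt{R}$)
$W{\left(M \right)} = \frac{M}{4}$ ($W{\left(M \right)} = - \frac{\left(-1\right) M}{4} = \frac{M}{4}$)
$A{\left(S \right)} = \frac{1}{6 + \frac{S}{4}}$ ($A{\left(S \right)} = \frac{1}{\frac{S}{4} + 6} = \frac{1}{6 + \frac{S}{4}}$)
$y = \frac{1}{7}$ ($y = \frac{4}{24 + \sqrt{2} \sqrt{8}} = \frac{4}{24 + \sqrt{2} \cdot 2 \sqrt{2}} = \frac{4}{24 + 4} = \frac{4}{28} = 4 \cdot \frac{1}{28} = \frac{1}{7} \approx 0.14286$)
$8792 - y = 8792 - \frac{1}{7} = \frac{61543}{7}$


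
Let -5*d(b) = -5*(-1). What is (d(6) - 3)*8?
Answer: -32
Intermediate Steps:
d(b) = -1 (d(b) = -(-1)*(-1) = -⅕*5 = -1)
(d(6) - 3)*8 = (-1 - 3)*8 = -4*8 = -32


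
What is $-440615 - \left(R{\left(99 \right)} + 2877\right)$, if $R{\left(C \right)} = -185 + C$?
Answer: $-443406$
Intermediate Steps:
$-440615 - \left(R{\left(99 \right)} + 2877\right) = -440615 - \left(\left(-185 + 99\right) + 2877\right) = -440615 - \left(-86 + 2877\right) = -440615 - 2791 = -443406$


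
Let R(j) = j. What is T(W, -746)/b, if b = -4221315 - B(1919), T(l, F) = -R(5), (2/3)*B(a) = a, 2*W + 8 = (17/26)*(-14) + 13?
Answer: 10/8448387 ≈ 1.1837e-6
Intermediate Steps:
W = -27/13 (W = -4 + ((17/26)*(-14) + 13)/2 = -4 + (-119/13 + 13)/2 = -4 + (½)*(50/13) = -4 + 25/13 = -27/13 ≈ -2.0769)
B(a) = 3*a/2
T(l, F) = -5 (T(l, F) = -1*5 = -5)
b = -8448387/2 (b = -4221315 - 3*1919/2 = -4221315 - 1*5757/2 = -4221315 - 5757/2 = -8448387/2 ≈ -4.2242e+6)
T(W, -746)/b = -5/(-8448387/2) = -5*(-2/8448387) = 10/8448387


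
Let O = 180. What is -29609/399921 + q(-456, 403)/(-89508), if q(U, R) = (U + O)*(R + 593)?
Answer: 8940536737/2983010739 ≈ 2.9972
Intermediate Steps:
q(U, R) = (180 + U)*(593 + R) (q(U, R) = (U + 180)*(R + 593) = (180 + U)*(593 + R))
-29609/399921 + q(-456, 403)/(-89508) = -29609/399921 + (106740 + 180*403 + 593*(-456) + 403*(-456))/(-89508) = -29609*1/399921 + (106740 + 72540 - 270408 - 183768)*(-1/89508) = -29609/399921 - 274896*(-1/89508) = -29609/399921 + 22908/7459 = 8940536737/2983010739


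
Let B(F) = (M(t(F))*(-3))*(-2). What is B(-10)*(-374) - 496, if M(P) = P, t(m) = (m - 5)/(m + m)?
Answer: -2179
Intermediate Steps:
t(m) = (-5 + m)/(2*m) (t(m) = (-5 + m)/((2*m)) = (-5 + m)*(1/(2*m)) = (-5 + m)/(2*m))
B(F) = 3*(-5 + F)/F (B(F) = (((-5 + F)/(2*F))*(-3))*(-2) = -3*(-5 + F)/(2*F)*(-2) = 3*(-5 + F)/F)
B(-10)*(-374) - 496 = (3 - 15/(-10))*(-374) - 496 = (3 - 15*(-⅒))*(-374) - 496 = (3 + 3/2)*(-374) - 496 = (9/2)*(-374) - 496 = -1683 - 496 = -2179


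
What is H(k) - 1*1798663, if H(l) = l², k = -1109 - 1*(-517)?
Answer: -1448199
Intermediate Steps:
k = -592 (k = -1109 + 517 = -592)
H(k) - 1*1798663 = (-592)² - 1*1798663 = 350464 - 1798663 = -1448199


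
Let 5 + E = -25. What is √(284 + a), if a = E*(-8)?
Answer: 2*√131 ≈ 22.891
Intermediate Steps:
E = -30 (E = -5 - 25 = -30)
a = 240 (a = -30*(-8) = 240)
√(284 + a) = √(284 + 240) = √524 = 2*√131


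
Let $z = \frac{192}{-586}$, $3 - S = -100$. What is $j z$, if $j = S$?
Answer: $- \frac{9888}{293} \approx -33.747$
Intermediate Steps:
$S = 103$ ($S = 3 - -100 = 3 + 100 = 103$)
$j = 103$
$z = - \frac{96}{293}$ ($z = 192 \left(- \frac{1}{586}\right) = - \frac{96}{293} \approx -0.32764$)
$j z = 103 \left(- \frac{96}{293}\right) = - \frac{9888}{293}$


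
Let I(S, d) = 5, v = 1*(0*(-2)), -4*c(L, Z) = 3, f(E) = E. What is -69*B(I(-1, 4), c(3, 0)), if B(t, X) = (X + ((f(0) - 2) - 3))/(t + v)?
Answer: 1587/20 ≈ 79.350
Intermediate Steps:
c(L, Z) = -3/4 (c(L, Z) = -1/4*3 = -3/4)
v = 0 (v = 1*0 = 0)
B(t, X) = (-5 + X)/t (B(t, X) = (X + ((0 - 2) - 3))/(t + 0) = (X + (-2 - 3))/t = (X - 5)/t = (-5 + X)/t)
-69*B(I(-1, 4), c(3, 0)) = -69*(-5 - 3/4)/5 = -69*(-23)/(5*4) = -69*(-23/20) = 1587/20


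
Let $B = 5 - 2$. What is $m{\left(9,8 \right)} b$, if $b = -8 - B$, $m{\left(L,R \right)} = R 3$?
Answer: $-264$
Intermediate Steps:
$m{\left(L,R \right)} = 3 R$
$B = 3$ ($B = 5 - 2 = 3$)
$b = -11$ ($b = -8 - 3 = -11$)
$m{\left(9,8 \right)} b = 3 \cdot 8 \left(-11\right) = 24 \left(-11\right) = -264$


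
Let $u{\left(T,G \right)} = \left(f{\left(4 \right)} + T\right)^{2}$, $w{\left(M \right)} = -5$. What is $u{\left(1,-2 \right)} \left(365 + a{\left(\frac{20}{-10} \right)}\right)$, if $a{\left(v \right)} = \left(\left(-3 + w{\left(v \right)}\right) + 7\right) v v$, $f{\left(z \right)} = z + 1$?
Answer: $12996$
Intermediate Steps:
$f{\left(z \right)} = 1 + z$
$u{\left(T,G \right)} = \left(5 + T\right)^{2}$ ($u{\left(T,G \right)} = \left(\left(1 + 4\right) + T\right)^{2} = \left(5 + T\right)^{2}$)
$a{\left(v \right)} = - v^{2}$ ($a{\left(v \right)} = \left(\left(-3 - 5\right) + 7\right) v v = \left(-8 + 7\right) v v = - v v = - v^{2}$)
$u{\left(1,-2 \right)} \left(365 + a{\left(\frac{20}{-10} \right)}\right) = \left(5 + 1\right)^{2} \left(365 - \left(\frac{20}{-10}\right)^{2}\right) = 6^{2} \left(365 - \left(20 \left(- \frac{1}{10}\right)\right)^{2}\right) = 36 \left(365 - \left(-2\right)^{2}\right) = 36 \left(365 - 4\right) = 36 \cdot 361 = 12996$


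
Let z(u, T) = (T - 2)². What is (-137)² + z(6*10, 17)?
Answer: 18994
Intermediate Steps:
z(u, T) = (-2 + T)²
(-137)² + z(6*10, 17) = (-137)² + (-2 + 17)² = 18769 + 15² = 18769 + 225 = 18994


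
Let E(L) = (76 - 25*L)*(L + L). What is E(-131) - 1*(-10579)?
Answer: -867383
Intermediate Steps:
E(L) = 2*L*(76 - 25*L) (E(L) = (76 - 25*L)*(2*L) = 2*L*(76 - 25*L))
E(-131) - 1*(-10579) = 2*(-131)*(76 - 25*(-131)) - 1*(-10579) = 2*(-131)*(76 + 3275) + 10579 = 2*(-131)*3351 + 10579 = -877962 + 10579 = -867383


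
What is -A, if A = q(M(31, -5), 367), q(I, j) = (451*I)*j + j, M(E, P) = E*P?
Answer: 25654768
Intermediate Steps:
q(I, j) = j + 451*I*j (q(I, j) = 451*I*j + j = j + 451*I*j)
A = -25654768 (A = 367*(1 + 451*(31*(-5))) = 367*(1 + 451*(-155)) = 367*(1 - 69905) = 367*(-69904) = -25654768)
-A = -1*(-25654768) = 25654768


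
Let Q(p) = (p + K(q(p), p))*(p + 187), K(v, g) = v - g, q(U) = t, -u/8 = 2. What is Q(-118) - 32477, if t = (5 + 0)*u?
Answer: -37997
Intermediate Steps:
u = -16 (u = -8*2 = -16)
t = -80 (t = (5 + 0)*(-16) = 5*(-16) = -80)
q(U) = -80
Q(p) = -14960 - 80*p (Q(p) = (p + (-80 - p))*(p + 187) = -80*(187 + p) = -14960 - 80*p)
Q(-118) - 32477 = (-14960 - 80*(-118)) - 32477 = (-14960 + 9440) - 32477 = -5520 - 32477 = -37997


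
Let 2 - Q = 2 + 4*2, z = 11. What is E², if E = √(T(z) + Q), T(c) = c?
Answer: 3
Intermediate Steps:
Q = -8 (Q = 2 - (2 + 4*2) = 2 - (2 + 8) = 2 - 1*10 = 2 - 10 = -8)
E = √3 (E = √(11 - 8) = √3 ≈ 1.7320)
E² = (√3)² = 3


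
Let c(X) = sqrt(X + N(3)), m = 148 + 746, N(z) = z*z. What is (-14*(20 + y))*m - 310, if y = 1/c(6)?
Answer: -250630 - 4172*sqrt(15)/5 ≈ -2.5386e+5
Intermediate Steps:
N(z) = z**2
m = 894
c(X) = sqrt(9 + X) (c(X) = sqrt(X + 3**2) = sqrt(X + 9) = sqrt(9 + X))
y = sqrt(15)/15 (y = 1/(sqrt(9 + 6)) = 1/(sqrt(15)) = sqrt(15)/15 ≈ 0.25820)
(-14*(20 + y))*m - 310 = -14*(20 + sqrt(15)/15)*894 - 310 = (-280 - 14*sqrt(15)/15)*894 - 310 = (-250320 - 4172*sqrt(15)/5) - 310 = -250630 - 4172*sqrt(15)/5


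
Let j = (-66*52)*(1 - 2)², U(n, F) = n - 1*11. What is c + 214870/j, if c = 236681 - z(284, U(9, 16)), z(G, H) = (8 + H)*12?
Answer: 405913609/1716 ≈ 2.3655e+5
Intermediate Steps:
U(n, F) = -11 + n (U(n, F) = n - 11 = -11 + n)
z(G, H) = 96 + 12*H
j = -3432 (j = -3432*(-1)² = -3432*1 = -3432)
c = 236609 (c = 236681 - (96 + 12*(-11 + 9)) = 236681 - (96 + 12*(-2)) = 236681 - (96 - 24) = 236681 - 1*72 = 236681 - 72 = 236609)
c + 214870/j = 236609 + 214870/(-3432) = 236609 + 214870*(-1/3432) = 236609 - 107435/1716 = 405913609/1716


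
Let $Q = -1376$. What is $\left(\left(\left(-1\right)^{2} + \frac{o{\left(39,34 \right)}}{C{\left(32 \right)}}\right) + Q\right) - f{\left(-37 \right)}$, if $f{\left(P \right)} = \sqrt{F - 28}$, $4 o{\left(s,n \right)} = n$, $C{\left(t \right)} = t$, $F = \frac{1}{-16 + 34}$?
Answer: $- \frac{87983}{64} - \frac{i \sqrt{1006}}{6} \approx -1374.7 - 5.2862 i$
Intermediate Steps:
$F = \frac{1}{18} \approx 0.055556$
$o{\left(s,n \right)} = \frac{n}{4}$
$f{\left(P \right)} = \frac{i \sqrt{1006}}{6}$ ($f{\left(P \right)} = \sqrt{\frac{1}{18} - 28} = \sqrt{- \frac{503}{18}} = \frac{i \sqrt{1006}}{6}$)
$\left(\left(\left(-1\right)^{2} + \frac{o{\left(39,34 \right)}}{C{\left(32 \right)}}\right) + Q\right) - f{\left(-37 \right)} = \left(\left(\left(-1\right)^{2} + \frac{\frac{1}{4} \cdot 34}{32}\right) - 1376\right) - \frac{i \sqrt{1006}}{6} = \left(\left(1 + \frac{17}{2} \cdot \frac{1}{32}\right) - 1376\right) - \frac{i \sqrt{1006}}{6} = \left(\left(1 + \frac{17}{64}\right) - 1376\right) - \frac{i \sqrt{1006}}{6} = \left(\frac{81}{64} - 1376\right) - \frac{i \sqrt{1006}}{6} = - \frac{87983}{64} - \frac{i \sqrt{1006}}{6}$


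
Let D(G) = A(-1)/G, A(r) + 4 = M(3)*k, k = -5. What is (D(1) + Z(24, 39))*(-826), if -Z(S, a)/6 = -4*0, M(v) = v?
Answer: 15694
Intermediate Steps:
A(r) = -19 (A(r) = -4 + 3*(-5) = -4 - 15 = -19)
Z(S, a) = 0 (Z(S, a) = -(-24)*0 = -6*0 = 0)
D(G) = -19/G
(D(1) + Z(24, 39))*(-826) = (-19/1 + 0)*(-826) = (-19*1 + 0)*(-826) = (-19 + 0)*(-826) = -19*(-826) = 15694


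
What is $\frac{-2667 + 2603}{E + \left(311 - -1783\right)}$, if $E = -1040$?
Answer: $- \frac{32}{527} \approx -0.060721$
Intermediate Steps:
$\frac{-2667 + 2603}{E + \left(311 - -1783\right)} = \frac{-2667 + 2603}{-1040 + \left(311 - -1783\right)} = - \frac{64}{-1040 + \left(311 + 1783\right)} = - \frac{64}{-1040 + 2094} = - \frac{64}{1054} = \left(-64\right) \frac{1}{1054} = - \frac{32}{527}$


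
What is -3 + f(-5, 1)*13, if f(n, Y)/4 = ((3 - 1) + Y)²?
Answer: 465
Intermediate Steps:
f(n, Y) = 4*(2 + Y)² (f(n, Y) = 4*((3 - 1) + Y)² = 4*(2 + Y)²)
-3 + f(-5, 1)*13 = -3 + (4*(2 + 1)²)*13 = -3 + (4*3²)*13 = -3 + (4*9)*13 = -3 + 36*13 = -3 + 468 = 465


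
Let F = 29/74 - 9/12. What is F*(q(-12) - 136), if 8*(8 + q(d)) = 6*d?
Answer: 8109/148 ≈ 54.791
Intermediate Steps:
q(d) = -8 + 3*d/4 (q(d) = -8 + (6*d)/8 = -8 + 3*d/4)
F = -53/148 (F = 29*(1/74) - 9*1/12 = 29/74 - ¾ = -53/148 ≈ -0.35811)
F*(q(-12) - 136) = -53*((-8 + (¾)*(-12)) - 136)/148 = -53*((-8 - 9) - 136)/148 = -53*(-17 - 136)/148 = -53/148*(-153) = 8109/148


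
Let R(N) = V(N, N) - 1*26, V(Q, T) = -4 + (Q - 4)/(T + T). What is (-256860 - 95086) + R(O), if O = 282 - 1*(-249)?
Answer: -373797985/1062 ≈ -3.5198e+5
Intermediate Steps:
O = 531 (O = 282 + 249 = 531)
V(Q, T) = -4 + (-4 + Q)/(2*T) (V(Q, T) = -4 + (-4 + Q)/((2*T)) = -4 + (-4 + Q)*(1/(2*T)) = -4 + (-4 + Q)/(2*T))
R(N) = -26 + (-4 - 7*N)/(2*N) (R(N) = (-4 + N - 8*N)/(2*N) - 1*26 = (-4 - 7*N)/(2*N) - 26 = -26 + (-4 - 7*N)/(2*N))
(-256860 - 95086) + R(O) = (-256860 - 95086) + (-59/2 - 2/531) = -351946 + (-59/2 - 2*1/531) = -351946 + (-59/2 - 2/531) = -351946 - 31333/1062 = -373797985/1062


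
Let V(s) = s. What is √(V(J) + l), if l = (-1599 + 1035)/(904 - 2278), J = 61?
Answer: 7*√65723/229 ≈ 7.8365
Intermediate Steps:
l = 94/229 (l = -564/(-1374) = -564*(-1/1374) = 94/229 ≈ 0.41048)
√(V(J) + l) = √(61 + 94/229) = √(14063/229) = 7*√65723/229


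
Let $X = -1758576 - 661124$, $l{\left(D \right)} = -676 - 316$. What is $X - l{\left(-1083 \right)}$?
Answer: $-2418708$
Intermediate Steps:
$l{\left(D \right)} = -992$
$X = -2419700$
$X - l{\left(-1083 \right)} = -2419700 - -992 = -2419700 + 992 = -2418708$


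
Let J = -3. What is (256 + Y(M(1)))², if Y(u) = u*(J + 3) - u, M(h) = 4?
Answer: 63504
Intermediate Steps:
Y(u) = -u (Y(u) = u*(-3 + 3) - u = u*0 - u = 0 - u = -u)
(256 + Y(M(1)))² = (256 - 1*4)² = (256 - 4)² = 252² = 63504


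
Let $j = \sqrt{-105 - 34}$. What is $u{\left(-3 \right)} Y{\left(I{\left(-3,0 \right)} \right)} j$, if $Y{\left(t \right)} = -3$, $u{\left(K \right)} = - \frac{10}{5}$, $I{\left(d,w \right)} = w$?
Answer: $6 i \sqrt{139} \approx 70.739 i$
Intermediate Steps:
$u{\left(K \right)} = -2$ ($u{\left(K \right)} = \left(-10\right) \frac{1}{5} = -2$)
$j = i \sqrt{139}$ ($j = \sqrt{-139} = i \sqrt{139} \approx 11.79 i$)
$u{\left(-3 \right)} Y{\left(I{\left(-3,0 \right)} \right)} j = \left(-2\right) \left(-3\right) i \sqrt{139} = 6 i \sqrt{139}$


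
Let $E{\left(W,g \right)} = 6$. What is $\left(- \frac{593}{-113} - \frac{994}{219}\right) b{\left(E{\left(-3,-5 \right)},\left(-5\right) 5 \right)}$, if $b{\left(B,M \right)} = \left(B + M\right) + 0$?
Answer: $- \frac{333355}{24747} \approx -13.471$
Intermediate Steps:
$b{\left(B,M \right)} = B + M$
$\left(- \frac{593}{-113} - \frac{994}{219}\right) b{\left(E{\left(-3,-5 \right)},\left(-5\right) 5 \right)} = \left(- \frac{593}{-113} - \frac{994}{219}\right) \left(6 - 25\right) = \left(\left(-593\right) \left(- \frac{1}{113}\right) - \frac{994}{219}\right) \left(6 - 25\right) = \left(\frac{593}{113} - \frac{994}{219}\right) \left(-19\right) = \frac{17545}{24747} \left(-19\right) = - \frac{333355}{24747}$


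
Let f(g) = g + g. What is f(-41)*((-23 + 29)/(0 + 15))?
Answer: -164/5 ≈ -32.800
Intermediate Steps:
f(g) = 2*g
f(-41)*((-23 + 29)/(0 + 15)) = (2*(-41))*((-23 + 29)/(0 + 15)) = -492/15 = -82*2/5 = -164/5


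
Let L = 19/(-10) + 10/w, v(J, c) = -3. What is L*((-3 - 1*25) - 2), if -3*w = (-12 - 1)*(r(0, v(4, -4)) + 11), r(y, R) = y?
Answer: 7251/143 ≈ 50.706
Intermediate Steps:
w = 143/3 (w = -(-12 - 1)*(0 + 11)/3 = -(-13)*11/3 = -1/3*(-143) = 143/3 ≈ 47.667)
L = -2417/1430 (L = 19/(-10) + 10/(143/3) = 19*(-1/10) + 10*(3/143) = -19/10 + 30/143 = -2417/1430 ≈ -1.6902)
L*((-3 - 1*25) - 2) = -2417*((-3 - 1*25) - 2)/1430 = -2417*((-3 - 25) - 2)/1430 = -2417*(-28 - 2)/1430 = -2417/1430*(-30) = 7251/143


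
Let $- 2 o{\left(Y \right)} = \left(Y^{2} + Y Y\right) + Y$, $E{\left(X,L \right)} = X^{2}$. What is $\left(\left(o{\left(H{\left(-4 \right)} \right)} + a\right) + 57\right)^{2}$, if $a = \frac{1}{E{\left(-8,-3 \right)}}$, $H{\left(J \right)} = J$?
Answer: $\frac{7579009}{4096} \approx 1850.3$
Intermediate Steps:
$o{\left(Y \right)} = - Y^{2} - \frac{Y}{2}$ ($o{\left(Y \right)} = - \frac{\left(Y^{2} + Y Y\right) + Y}{2} = - \frac{\left(Y^{2} + Y^{2}\right) + Y}{2} = - \frac{2 Y^{2} + Y}{2} = - \frac{Y + 2 Y^{2}}{2} = - Y^{2} - \frac{Y}{2}$)
$a = \frac{1}{64}$ ($a = \frac{1}{\left(-8\right)^{2}} = \frac{1}{64} \approx 0.015625$)
$\left(\left(o{\left(H{\left(-4 \right)} \right)} + a\right) + 57\right)^{2} = \left(\left(\left(-1\right) \left(-4\right) \left(\frac{1}{2} - 4\right) + \frac{1}{64}\right) + 57\right)^{2} = \left(\left(\left(-1\right) \left(-4\right) \left(- \frac{7}{2}\right) + \frac{1}{64}\right) + 57\right)^{2} = \left(\left(-14 + \frac{1}{64}\right) + 57\right)^{2} = \left(- \frac{895}{64} + 57\right)^{2} = \left(\frac{2753}{64}\right)^{2} = \frac{7579009}{4096}$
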